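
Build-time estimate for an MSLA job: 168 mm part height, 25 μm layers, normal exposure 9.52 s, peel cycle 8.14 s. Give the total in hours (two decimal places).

Layer count = ceil(168 / 0.025) = 6720.
Each layer takes = 9.52 + 8.14 = 17.66 s.
Total = 6720 × 17.66 = 118675.2 s = 32.97 hours.

32.97 hours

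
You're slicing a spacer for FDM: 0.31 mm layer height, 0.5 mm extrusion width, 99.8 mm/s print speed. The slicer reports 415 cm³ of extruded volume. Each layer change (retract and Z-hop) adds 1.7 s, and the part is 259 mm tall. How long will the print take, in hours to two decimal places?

7.85 hours

Bead cross-section: 0.31 × 0.5 → 0.155 mm².
Toolpath length = 415 cm³ / 0.155 mm² = 415000 / 0.155 = 2677419.4 mm.
Extrusion time = 2677419.4 / 99.8 = 26827.8 s.
Layers = ⌈259/0.31⌉ = 836.
Z-hop total = 836 × 1.7, so 1421.2 s.
Altogether 26827.8 + 1421.2 = 28249 s, i.e. 7.85 hours.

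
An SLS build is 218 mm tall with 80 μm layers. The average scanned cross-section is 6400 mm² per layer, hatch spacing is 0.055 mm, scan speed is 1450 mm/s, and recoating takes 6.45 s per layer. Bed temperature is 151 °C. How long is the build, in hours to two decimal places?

Number of layers: 218 / 0.08 → 2725 (rounded up).
Scan path per layer = 6400 / 0.055 = 116363.6 mm.
Laser time per layer: 116363.6 / 1450 → 80.2508 s.
Layer cycle = 80.2508 + 6.45 = 86.7008 s.
2725 layers × 86.7008 s/layer = 236259.68 s, i.e. 65.63 hours.

65.63 hours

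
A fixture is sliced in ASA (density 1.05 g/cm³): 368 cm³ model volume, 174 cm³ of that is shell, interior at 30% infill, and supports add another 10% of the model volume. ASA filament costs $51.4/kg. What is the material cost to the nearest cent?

Interior volume = 368 − 174 = 194 cm³.
Infill deposited = 0.30 × 194 = 58.2 cm³.
Support: 0.10 × 368 → 36.8 cm³.
Deposited volume = 174 + 58.2 + 36.8, so 269 cm³.
Mass = 269 × 1.05, so 282.45 g.
Cost = 282.45 g / 1000 × $51.4/kg = $14.52.

$14.52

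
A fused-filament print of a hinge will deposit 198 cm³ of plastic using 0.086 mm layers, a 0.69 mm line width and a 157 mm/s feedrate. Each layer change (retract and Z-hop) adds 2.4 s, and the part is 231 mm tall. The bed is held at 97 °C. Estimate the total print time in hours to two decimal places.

Bead cross-section = 0.086 × 0.69, so 0.05934 mm².
Path length: 198000 mm³ / 0.05934 mm² → 3336703.7 mm.
Time extruding = 3336703.7 / 157, so 21252.9 s.
Layer count = ceil(231 / 0.086) = 2687.
Z-hop total = 2687 × 2.4, so 6448.8 s.
Total = 21252.9 + 6448.8 = 27701.7 s = 7.69 hours.

7.69 hours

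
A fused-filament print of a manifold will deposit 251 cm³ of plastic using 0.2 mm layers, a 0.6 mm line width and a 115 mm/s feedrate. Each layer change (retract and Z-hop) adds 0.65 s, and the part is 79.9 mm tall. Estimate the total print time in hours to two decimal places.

Line area: 0.2 × 0.6 → 0.12 mm².
Toolpath length = 251 cm³ / 0.12 mm² = 251000 / 0.12 = 2091666.7 mm.
Print-move time = 2091666.7 / 115, so 18188.4 s.
Layer count = ceil(79.9 / 0.2) = 400.
Non-print overhead = 400 × 0.65, so 260 s.
Total = 18188.4 + 260 = 18448.4 s = 5.12 hours.

5.12 hours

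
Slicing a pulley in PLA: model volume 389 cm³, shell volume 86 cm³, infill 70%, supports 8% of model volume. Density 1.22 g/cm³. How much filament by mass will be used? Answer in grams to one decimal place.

Infill region = 389 − 86 = 303 cm³.
Infill volume = 0.70 × 303 = 212.1 cm³.
Support = 0.08 × 389, so 31.12 cm³.
Deposited volume: 86 + 212.1 + 31.12 → 329.22 cm³.
Mass = 329.22 × 1.22 = 401.6484 g.

401.6 g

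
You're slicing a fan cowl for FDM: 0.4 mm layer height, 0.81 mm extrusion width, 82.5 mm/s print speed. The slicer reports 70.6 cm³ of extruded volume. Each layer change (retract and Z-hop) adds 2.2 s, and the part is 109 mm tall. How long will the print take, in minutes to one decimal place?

Bead cross-section = 0.4 × 0.81 = 0.324 mm².
Total extruded path = 70600/0.324 = 217901.2 mm.
Extrusion time = 217901.2 / 82.5 = 2641.2 s.
Number of layers: 109 / 0.4 → 273 (rounded up).
Non-print overhead = 273 × 2.2 = 600.6 s.
Total = 2641.2 + 600.6 = 3241.8 s = 54.0 minutes.

54.0 minutes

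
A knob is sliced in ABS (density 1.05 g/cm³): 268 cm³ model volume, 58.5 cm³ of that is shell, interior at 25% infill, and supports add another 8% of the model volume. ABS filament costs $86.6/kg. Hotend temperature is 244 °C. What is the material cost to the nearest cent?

$12.03

Infill region = 268 − 58.5 = 209.5 cm³.
Deposited infill = 0.25 × 209.5 = 52.375 cm³.
Support = 0.08 × 268 = 21.44 cm³.
Deposited volume = 58.5 + 52.375 + 21.44 = 132.315 cm³.
Mass = 132.315 × 1.05 = 138.93075 g.
At $86.6/kg: 138.93075/1000 × 86.6 = $12.03.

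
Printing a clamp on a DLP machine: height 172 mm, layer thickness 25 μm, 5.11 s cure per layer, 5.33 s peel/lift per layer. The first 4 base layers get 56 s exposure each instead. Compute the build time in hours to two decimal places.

Number of layers: 172 / 0.025 → 6880 (rounded up).
Burn-in layers = 4 × (56 + 5.33) = 245.32 s.
Regular layers: 6876 × (5.11 + 5.33) → 71785.44 s.
Total = 245.32 + 71785.44 = 72030.76 s = 20.01 hours.

20.01 hours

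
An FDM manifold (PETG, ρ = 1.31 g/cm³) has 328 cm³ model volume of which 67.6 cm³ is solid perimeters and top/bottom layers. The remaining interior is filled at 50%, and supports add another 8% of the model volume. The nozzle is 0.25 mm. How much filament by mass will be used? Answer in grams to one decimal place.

Interior volume = 328 − 67.6 = 260.4 cm³.
Infill volume = 0.50 × 260.4, so 130.2 cm³.
Support = 0.08 × 328, so 26.24 cm³.
Deposited volume = 67.6 + 130.2 + 26.24 = 224.04 cm³.
Mass: 224.04 × 1.31 → 293.4924 g.

293.5 g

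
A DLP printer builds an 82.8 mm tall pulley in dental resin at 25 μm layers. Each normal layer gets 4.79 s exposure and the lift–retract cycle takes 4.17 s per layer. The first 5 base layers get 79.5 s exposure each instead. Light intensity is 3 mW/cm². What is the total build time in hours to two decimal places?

Layers = ⌈82.8/0.025⌉ = 3312.
Bottom layers: 5 × (79.5 + 4.17) → 418.35 s.
Regular layers: 3307 × (4.79 + 4.17) → 29630.72 s.
Total = 418.35 + 29630.72 = 30049.07 s = 8.35 hours.

8.35 hours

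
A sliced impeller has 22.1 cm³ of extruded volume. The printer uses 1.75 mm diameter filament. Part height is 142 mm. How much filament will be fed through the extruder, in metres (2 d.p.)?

Filament cross-section = π × (1.75/2)² = 2.4053 mm².
L = 22100 mm³ / 2.4053 mm² = 9188.04 mm, i.e. 9.19 m.

9.19 m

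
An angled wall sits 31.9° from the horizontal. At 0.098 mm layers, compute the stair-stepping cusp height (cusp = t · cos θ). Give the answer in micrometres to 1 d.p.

83.2 μm

Cusp = layer height × cos(31.9°) = 0.098 × 0.8490 = 0.083202 mm = 83.2 μm.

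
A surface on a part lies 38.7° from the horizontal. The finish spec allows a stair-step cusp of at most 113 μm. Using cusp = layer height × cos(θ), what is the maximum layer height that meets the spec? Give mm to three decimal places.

0.145 mm

cos(38.7°) = 0.7804; t_max = 0.113/0.7804 = 0.145 mm.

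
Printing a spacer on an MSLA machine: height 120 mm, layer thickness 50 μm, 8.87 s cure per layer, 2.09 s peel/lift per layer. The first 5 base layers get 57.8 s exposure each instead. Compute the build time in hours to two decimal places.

7.37 hours

Layers = ⌈120/0.05⌉ = 2400.
Burn-in layers = 5 × (57.8 + 2.09), so 299.45 s.
Regular layers: 2395 × (8.87 + 2.09) → 26249.2 s.
Sum: 299.45 + 26249.2 = 26548.65 s → 7.37 hours.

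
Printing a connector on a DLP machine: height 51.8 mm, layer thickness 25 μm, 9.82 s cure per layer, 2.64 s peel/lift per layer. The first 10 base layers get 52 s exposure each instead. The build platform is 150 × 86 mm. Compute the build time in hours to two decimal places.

7.29 hours

Layers = ⌈51.8/0.025⌉ = 2072.
Base layers: 10 × (52 + 2.64) → 546.4 s.
Regular layers: 2062 × (9.82 + 2.64) → 25692.52 s.
Sum: 546.4 + 25692.52 = 26238.92 s → 7.29 hours.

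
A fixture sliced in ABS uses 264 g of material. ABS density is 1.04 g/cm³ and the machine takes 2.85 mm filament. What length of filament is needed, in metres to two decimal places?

39.79 m

Volume = 264 g / 1.04 g·cm⁻³ = 253.8462 cm³ = 253846.2 mm³.
Cross-section of 2.85 mm filament: π·(2.85/2)² = 6.3794 mm².
L = V/A = 253846.2/6.3794 = 39791.55 mm → 39.79 m.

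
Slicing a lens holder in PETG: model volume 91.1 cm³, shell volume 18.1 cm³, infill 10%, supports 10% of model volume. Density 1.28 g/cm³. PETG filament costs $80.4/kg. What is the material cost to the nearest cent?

Interior volume = 91.1 − 18.1, so 73 cm³.
Infill deposited = 0.10 × 73 = 7.3 cm³.
Support: 0.10 × 91.1 → 9.11 cm³.
Total extruded = 18.1 + 7.3 + 9.11, so 34.51 cm³.
Mass = 34.51 × 1.28 = 44.1728 g.
At $80.4/kg: 44.1728/1000 × 80.4 = $3.55.

$3.55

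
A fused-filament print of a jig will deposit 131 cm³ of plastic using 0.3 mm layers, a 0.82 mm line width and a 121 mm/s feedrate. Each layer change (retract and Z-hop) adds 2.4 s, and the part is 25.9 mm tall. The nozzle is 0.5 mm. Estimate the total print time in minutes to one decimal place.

76.8 minutes

Line area = 0.3 × 0.82, so 0.246 mm².
Path length: 131000 mm³ / 0.246 mm² → 532520.3 mm.
Extrusion time: 532520.3 / 121 → 4401 s.
Layers = ⌈25.9/0.3⌉ = 87.
Non-print overhead: 87 × 2.4 → 208.8 s.
Altogether 4401 + 208.8 = 4609.8 s, i.e. 76.8 minutes.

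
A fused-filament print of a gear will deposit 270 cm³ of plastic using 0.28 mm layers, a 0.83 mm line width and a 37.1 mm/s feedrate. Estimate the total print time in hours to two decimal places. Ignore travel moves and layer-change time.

Bead cross-section: 0.28 × 0.83 → 0.2324 mm².
Path length: 270000 mm³ / 0.2324 mm² → 1161790 mm.
Print-move time = 1161790 / 37.1 = 31315.1 s.
31315.1 s = 8.70 hours.

8.70 hours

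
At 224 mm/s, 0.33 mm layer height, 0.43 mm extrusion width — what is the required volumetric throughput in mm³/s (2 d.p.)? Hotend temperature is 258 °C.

31.79

Bead cross-section = 0.33 × 0.43, so 0.1419 mm².
Volumetric flow = 224 × 0.1419 = 31.79 mm³/s.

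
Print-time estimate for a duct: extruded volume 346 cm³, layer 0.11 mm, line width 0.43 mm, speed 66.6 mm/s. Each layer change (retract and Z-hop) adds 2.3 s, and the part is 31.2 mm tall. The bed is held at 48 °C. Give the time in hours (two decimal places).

30.69 hours

Line area = 0.11 × 0.43, so 0.0473 mm².
Toolpath length = 346 cm³ / 0.0473 mm² = 346000 / 0.0473 = 7315010.6 mm.
Time extruding = 7315010.6 / 66.6, so 109835 s.
Number of layers: 31.2 / 0.11 → 284 (rounded up).
Z-hop total = 284 × 2.3 = 653.2 s.
Altogether 109835 + 653.2 = 110488.2 s, i.e. 30.69 hours.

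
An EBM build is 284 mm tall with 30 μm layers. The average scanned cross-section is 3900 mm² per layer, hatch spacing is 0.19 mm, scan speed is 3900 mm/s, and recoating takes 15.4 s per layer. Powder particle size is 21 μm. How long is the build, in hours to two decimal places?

Number of layers: 284 / 0.03 → 9467 (rounded up).
Scan path per layer = 3900 / 0.19, so 20526.3 mm.
Per-layer scan time = 20526.3 / 3900 = 5.2632 s.
Per-layer time: 5.2632 + 15.4 → 20.6632 s.
9467 layers × 20.6632 s/layer = 195618.5144 s, i.e. 54.34 hours.

54.34 hours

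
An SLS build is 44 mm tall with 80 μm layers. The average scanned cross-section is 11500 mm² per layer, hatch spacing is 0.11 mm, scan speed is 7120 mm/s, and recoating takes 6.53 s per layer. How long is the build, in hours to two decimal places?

Layers = ⌈44/0.08⌉ = 550.
Hatch length per layer = 11500 / 0.11 = 104545.5 mm.
Scan time per layer = 104545.5 / 7120, so 14.6834 s.
Time per layer = 14.6834 + 6.53, so 21.2134 s.
Build time = 550 × 21.2134 = 11667.37 s = 3.24 hours.

3.24 hours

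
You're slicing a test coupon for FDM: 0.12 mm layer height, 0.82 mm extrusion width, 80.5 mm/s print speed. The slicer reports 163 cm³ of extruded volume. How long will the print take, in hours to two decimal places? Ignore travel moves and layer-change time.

Line area: 0.12 × 0.82 → 0.0984 mm².
Total extruded path = 163000/0.0984 = 1656504.1 mm.
Extrusion time: 1656504.1 / 80.5 → 20577.7 s.
In the requested units: 20577.7 s = 5.72 hours.

5.72 hours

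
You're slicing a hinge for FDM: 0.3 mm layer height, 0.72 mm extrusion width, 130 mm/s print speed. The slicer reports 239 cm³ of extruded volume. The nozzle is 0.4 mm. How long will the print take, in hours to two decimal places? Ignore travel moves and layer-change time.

2.36 hours

Bead cross-section: 0.3 × 0.72 → 0.216 mm².
Total extruded path = 239000/0.216 = 1106481.5 mm.
Print-move time: 1106481.5 / 130 → 8511.4 s.
That's 8511.4 s → 2.36 hours.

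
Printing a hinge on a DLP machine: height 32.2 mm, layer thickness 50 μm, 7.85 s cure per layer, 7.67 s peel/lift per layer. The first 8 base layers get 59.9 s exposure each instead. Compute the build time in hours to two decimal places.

Number of layers: 32.2 / 0.05 → 644 (rounded up).
Base layers = 8 × (59.9 + 7.67), so 540.56 s.
Regular layers = 636 × (7.85 + 7.67) = 9870.72 s.
Total = 540.56 + 9870.72 = 10411.28 s = 2.89 hours.

2.89 hours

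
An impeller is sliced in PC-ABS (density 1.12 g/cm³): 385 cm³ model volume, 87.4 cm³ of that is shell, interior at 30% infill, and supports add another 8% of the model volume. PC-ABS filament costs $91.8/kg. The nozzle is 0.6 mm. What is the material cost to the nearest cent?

Infill region: 385 − 87.4 → 297.6 cm³.
Infill volume = 0.30 × 297.6 = 89.28 cm³.
Support: 0.08 × 385 → 30.8 cm³.
Total printed volume: 87.4 + 89.28 + 30.8 → 207.48 cm³.
Mass = 207.48 × 1.12, so 232.3776 g.
At $91.8/kg: 232.3776/1000 × 91.8 = $21.33.

$21.33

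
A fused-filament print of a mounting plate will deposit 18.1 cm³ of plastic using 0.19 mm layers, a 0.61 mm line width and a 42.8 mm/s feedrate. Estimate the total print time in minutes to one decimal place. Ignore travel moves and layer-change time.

Line area = 0.19 × 0.61, so 0.1159 mm².
Path length: 18100 mm³ / 0.1159 mm² → 156169.1 mm.
Print-move time: 156169.1 / 42.8 → 3648.8 s.
Converting: 3648.8 s = 60.8 minutes.

60.8 minutes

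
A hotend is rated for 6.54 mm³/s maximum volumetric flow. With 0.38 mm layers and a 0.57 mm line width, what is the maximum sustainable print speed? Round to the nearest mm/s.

30 mm/s

Bead cross-section = 0.38 × 0.57 = 0.2166 mm².
v_max = Q/A = 6.54/0.2166 = 30.19 mm/s → 30 mm/s.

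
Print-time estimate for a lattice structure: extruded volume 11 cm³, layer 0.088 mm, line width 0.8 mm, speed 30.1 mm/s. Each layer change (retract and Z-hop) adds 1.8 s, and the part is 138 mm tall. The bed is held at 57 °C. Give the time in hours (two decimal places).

Extrusion cross-section: 0.088 × 0.8 → 0.0704 mm².
Total extruded path = 11000/0.0704 = 156250 mm.
Extrusion time = 156250 / 30.1, so 5191 s.
Number of layers: 138 / 0.088 → 1569 (rounded up).
Non-print overhead = 1569 × 1.8 = 2824.2 s.
Total = 5191 + 2824.2 = 8015.2 s = 2.23 hours.

2.23 hours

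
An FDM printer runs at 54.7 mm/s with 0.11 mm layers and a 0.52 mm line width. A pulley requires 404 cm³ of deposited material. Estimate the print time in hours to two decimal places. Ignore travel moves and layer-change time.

Line area = 0.11 × 0.52 = 0.0572 mm².
Toolpath length = 404 cm³ / 0.0572 mm² = 404000 / 0.0572 = 7062937.1 mm.
Extrusion time = 7062937.1 / 54.7, so 129121.3 s.
Converting: 129121.3 s = 35.87 hours.

35.87 hours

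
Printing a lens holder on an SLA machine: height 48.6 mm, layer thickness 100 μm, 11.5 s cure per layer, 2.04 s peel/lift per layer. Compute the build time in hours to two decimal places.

Layer count = ceil(48.6 / 0.1) = 486.
Per-layer time = 11.5 + 2.04 = 13.54 s.
Total = 486 × 13.54 = 6580.44 s = 1.83 hours.

1.83 hours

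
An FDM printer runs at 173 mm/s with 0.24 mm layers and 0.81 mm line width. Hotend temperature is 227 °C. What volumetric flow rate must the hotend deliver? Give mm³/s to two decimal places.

Extrusion cross-section = 0.24 × 0.81 = 0.1944 mm².
Q = v·A = 173 × 0.1944 = 33.63 mm³/s.

33.63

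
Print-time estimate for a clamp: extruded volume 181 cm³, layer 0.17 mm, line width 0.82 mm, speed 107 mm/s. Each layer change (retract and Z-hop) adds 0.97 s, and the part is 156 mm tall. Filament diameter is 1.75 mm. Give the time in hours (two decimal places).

Extrusion cross-section: 0.17 × 0.82 → 0.1394 mm².
Path length: 181000 mm³ / 0.1394 mm² → 1298421.8 mm.
Time extruding = 1298421.8 / 107, so 12134.8 s.
Layer count = ceil(156 / 0.17) = 918.
Layer-change overhead: 918 × 0.97 → 890.46 s.
Total = 12134.8 + 890.46 = 13025.26 s = 3.62 hours.

3.62 hours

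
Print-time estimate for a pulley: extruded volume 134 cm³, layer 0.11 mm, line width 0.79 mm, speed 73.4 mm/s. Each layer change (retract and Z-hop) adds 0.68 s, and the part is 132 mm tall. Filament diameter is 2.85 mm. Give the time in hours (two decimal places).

Extrusion cross-section: 0.11 × 0.79 → 0.0869 mm².
Path length: 134000 mm³ / 0.0869 mm² → 1542002.3 mm.
Extrusion time: 1542002.3 / 73.4 → 21008.2 s.
Layer count = ceil(132 / 0.11) = 1200.
Z-hop total = 1200 × 0.68 = 816 s.
Total = 21008.2 + 816 = 21824.2 s = 6.06 hours.

6.06 hours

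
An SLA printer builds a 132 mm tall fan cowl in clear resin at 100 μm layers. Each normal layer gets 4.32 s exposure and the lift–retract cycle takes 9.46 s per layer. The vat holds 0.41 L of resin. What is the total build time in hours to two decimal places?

Layers = ⌈132/0.1⌉ = 1320.
Cycle time: 4.32 + 9.46 → 13.78 s.
Total = 1320 × 13.78 = 18189.6 s = 5.05 hours.

5.05 hours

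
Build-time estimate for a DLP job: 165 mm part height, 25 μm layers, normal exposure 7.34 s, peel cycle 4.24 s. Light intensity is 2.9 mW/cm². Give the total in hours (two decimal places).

21.23 hours

Number of layers: 165 / 0.025 → 6600 (rounded up).
Each layer takes: 7.34 + 4.24 → 11.58 s.
Total = 6600 × 11.58 = 76428 s = 21.23 hours.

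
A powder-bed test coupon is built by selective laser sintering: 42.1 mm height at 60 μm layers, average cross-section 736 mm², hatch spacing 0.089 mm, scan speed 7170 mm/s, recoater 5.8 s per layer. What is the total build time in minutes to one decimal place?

81.4 minutes

Layer count = ceil(42.1 / 0.06) = 702.
Hatch length per layer = 736 / 0.089 = 8269.7 mm.
Per-layer scan time = 8269.7 / 7170 = 1.1534 s.
Per-layer time = 1.1534 + 5.8 = 6.9534 s.
Total: 702 × 6.9534 s = 4881.2868 s → 81.4 minutes.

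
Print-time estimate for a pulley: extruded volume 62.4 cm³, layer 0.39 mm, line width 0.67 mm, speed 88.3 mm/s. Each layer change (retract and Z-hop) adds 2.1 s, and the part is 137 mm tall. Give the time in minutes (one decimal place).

Line area = 0.39 × 0.67, so 0.2613 mm².
Path length: 62400 mm³ / 0.2613 mm² → 238806 mm.
Extrusion time = 238806 / 88.3 = 2704.5 s.
Layer count = ceil(137 / 0.39) = 352.
Z-hop total = 352 × 2.1 = 739.2 s.
Total = 2704.5 + 739.2 = 3443.7 s = 57.4 minutes.

57.4 minutes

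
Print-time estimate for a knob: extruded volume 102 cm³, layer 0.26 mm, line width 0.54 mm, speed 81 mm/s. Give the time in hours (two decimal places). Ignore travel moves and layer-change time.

Extrusion cross-section = 0.26 × 0.54, so 0.1404 mm².
Total extruded path = 102000/0.1404 = 726495.7 mm.
Print-move time = 726495.7 / 81, so 8969.1 s.
That's 8969.1 s → 2.49 hours.

2.49 hours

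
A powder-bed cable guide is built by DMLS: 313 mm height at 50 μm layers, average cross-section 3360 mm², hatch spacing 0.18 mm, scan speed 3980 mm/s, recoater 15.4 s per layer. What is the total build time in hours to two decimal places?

Number of layers: 313 / 0.05 → 6260 (rounded up).
Scan path per layer: 3360 / 0.18 → 18666.7 mm.
Laser time per layer: 18666.7 / 3980 → 4.6901 s.
Layer cycle = 4.6901 + 15.4 = 20.0901 s.
6260 layers × 20.0901 s/layer = 125764.026 s, i.e. 34.93 hours.

34.93 hours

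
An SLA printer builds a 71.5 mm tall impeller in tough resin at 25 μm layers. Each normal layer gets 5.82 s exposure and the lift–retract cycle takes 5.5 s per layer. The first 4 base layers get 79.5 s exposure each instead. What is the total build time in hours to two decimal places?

9.07 hours

Number of layers: 71.5 / 0.025 → 2860 (rounded up).
Burn-in layers: 4 × (79.5 + 5.5) → 340 s.
Regular layers: 2856 × (5.82 + 5.5) → 32329.92 s.
Sum: 340 + 32329.92 = 32669.92 s → 9.07 hours.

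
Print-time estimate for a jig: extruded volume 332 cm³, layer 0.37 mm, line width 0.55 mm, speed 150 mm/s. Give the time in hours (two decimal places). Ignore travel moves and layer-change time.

3.02 hours

Line area = 0.37 × 0.55, so 0.2035 mm².
Toolpath length = 332 cm³ / 0.2035 mm² = 332000 / 0.2035 = 1631449.6 mm.
Extrusion time = 1631449.6 / 150, so 10876.3 s.
Converting: 10876.3 s = 3.02 hours.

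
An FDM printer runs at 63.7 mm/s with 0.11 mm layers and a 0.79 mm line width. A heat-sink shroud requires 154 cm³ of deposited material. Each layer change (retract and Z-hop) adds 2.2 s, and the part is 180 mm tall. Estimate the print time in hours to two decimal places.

Bead cross-section = 0.11 × 0.79 = 0.0869 mm².
Total extruded path = 154000/0.0869 = 1772151.9 mm.
Print-move time = 1772151.9 / 63.7 = 27820.3 s.
Layer count = ceil(180 / 0.11) = 1637.
Layer-change overhead: 1637 × 2.2 → 3601.4 s.
Altogether 27820.3 + 3601.4 = 31421.7 s, i.e. 8.73 hours.

8.73 hours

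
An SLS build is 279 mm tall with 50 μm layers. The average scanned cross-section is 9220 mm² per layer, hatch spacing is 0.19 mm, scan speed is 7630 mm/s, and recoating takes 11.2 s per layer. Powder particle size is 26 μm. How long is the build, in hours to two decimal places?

27.22 hours

Layer count = ceil(279 / 0.05) = 5580.
Scan path per layer: 9220 / 0.19 → 48526.3 mm.
Scan time per layer = 48526.3 / 7630, so 6.3599 s.
Layer cycle = 6.3599 + 11.2, so 17.5599 s.
Build time = 5580 × 17.5599 = 97984.242 s = 27.22 hours.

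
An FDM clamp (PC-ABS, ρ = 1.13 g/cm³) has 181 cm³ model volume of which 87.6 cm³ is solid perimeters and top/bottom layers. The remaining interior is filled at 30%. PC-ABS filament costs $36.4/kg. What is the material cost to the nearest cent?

Infill region: 181 − 87.6 → 93.4 cm³.
Infill deposited = 0.30 × 93.4, so 28.02 cm³.
Total printed volume = 87.6 + 28.02 = 115.62 cm³.
Mass = 115.62 × 1.13 = 130.6506 g.
At $36.4/kg: 130.6506/1000 × 36.4 = $4.76.

$4.76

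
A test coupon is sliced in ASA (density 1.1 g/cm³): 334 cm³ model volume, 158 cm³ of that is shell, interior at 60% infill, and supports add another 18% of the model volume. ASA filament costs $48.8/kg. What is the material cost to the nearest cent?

$17.38

Volume inside the shell = 334 − 158, so 176 cm³.
Infill deposited = 0.60 × 176, so 105.6 cm³.
Support: 0.18 × 334 → 60.12 cm³.
Deposited volume = 158 + 105.6 + 60.12 = 323.72 cm³.
Mass = 323.72 × 1.1 = 356.092 g.
At $48.8/kg: 356.092/1000 × 48.8 = $17.38.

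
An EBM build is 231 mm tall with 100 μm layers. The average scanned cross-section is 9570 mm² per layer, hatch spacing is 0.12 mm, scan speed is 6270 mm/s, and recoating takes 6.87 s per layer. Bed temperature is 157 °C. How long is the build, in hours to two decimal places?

Layer count = ceil(231 / 0.1) = 2310.
Scan path per layer = 9570 / 0.12, so 79750 mm.
Scan time per layer = 79750 / 6270, so 12.7193 s.
Layer cycle = 12.7193 + 6.87, so 19.5893 s.
Build time = 2310 × 19.5893 = 45251.283 s = 12.57 hours.

12.57 hours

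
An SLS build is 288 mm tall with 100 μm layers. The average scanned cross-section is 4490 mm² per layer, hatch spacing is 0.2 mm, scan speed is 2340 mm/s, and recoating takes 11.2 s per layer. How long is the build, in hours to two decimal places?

16.64 hours

Number of layers: 288 / 0.1 → 2880 (rounded up).
Per-layer scan distance = 4490 / 0.2 = 22450 mm.
Per-layer scan time = 22450 / 2340, so 9.594 s.
Time per layer = 9.594 + 11.2, so 20.794 s.
2880 layers × 20.794 s/layer = 59886.72 s, i.e. 16.64 hours.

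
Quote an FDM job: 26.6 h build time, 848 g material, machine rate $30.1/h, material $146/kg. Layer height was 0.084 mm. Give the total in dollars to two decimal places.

Machine-time cost: 30.1 × 26.6 → $800.66.
Material cost = 146 × 848/1000 = $123.808.
Total = 800.66 + 123.808 = 924.468 ≈ $924.47.

$924.47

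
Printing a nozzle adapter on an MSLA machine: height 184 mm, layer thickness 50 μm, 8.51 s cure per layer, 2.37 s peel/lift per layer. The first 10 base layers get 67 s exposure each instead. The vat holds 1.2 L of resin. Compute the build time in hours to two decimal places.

11.28 hours

Layers = ⌈184/0.05⌉ = 3680.
Bottom layers = 10 × (67 + 2.37), so 693.7 s.
Regular layers: 3670 × (8.51 + 2.37) → 39929.6 s.
Total = 693.7 + 39929.6 = 40623.3 s = 11.28 hours.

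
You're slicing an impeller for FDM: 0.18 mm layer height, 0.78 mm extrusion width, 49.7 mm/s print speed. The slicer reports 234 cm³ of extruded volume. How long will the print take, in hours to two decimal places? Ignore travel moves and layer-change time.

9.32 hours

Line area = 0.18 × 0.78, so 0.1404 mm².
Total extruded path = 234000/0.1404 = 1666666.7 mm.
Time extruding: 1666666.7 / 49.7 → 33534.5 s.
In the requested units: 33534.5 s = 9.32 hours.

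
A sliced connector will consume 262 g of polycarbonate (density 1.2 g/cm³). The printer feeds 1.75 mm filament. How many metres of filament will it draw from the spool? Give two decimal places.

Extruded volume: 262/1.2 = 218.3333 cm³ (218333.3 mm³).
Filament cross-section = π × (1.75/2)² = 2.4053 mm².
Length = 218333.3 / 2.4053 = 90771.75 mm = 90.77 m.

90.77 m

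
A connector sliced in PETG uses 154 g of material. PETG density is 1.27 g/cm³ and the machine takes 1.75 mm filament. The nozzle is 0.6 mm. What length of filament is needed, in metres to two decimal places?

Volume = 154 g / 1.27 g·cm⁻³ = 121.2598 cm³ = 121259.8 mm³.
Cross-section of 1.75 mm filament: π·(1.75/2)² = 2.4053 mm².
L = V/A = 121259.8/2.4053 = 50413.59 mm → 50.41 m.

50.41 m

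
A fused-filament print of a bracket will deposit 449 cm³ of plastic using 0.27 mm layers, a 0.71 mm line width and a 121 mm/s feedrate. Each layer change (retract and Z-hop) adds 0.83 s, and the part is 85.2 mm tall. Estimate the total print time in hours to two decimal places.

5.45 hours

Bead cross-section = 0.27 × 0.71, so 0.1917 mm².
Total extruded path = 449000/0.1917 = 2342201.4 mm.
Extrusion time: 2342201.4 / 121 → 19357 s.
Layers = ⌈85.2/0.27⌉ = 316.
Non-print overhead: 316 × 0.83 → 262.28 s.
Altogether 19357 + 262.28 = 19619.28 s, i.e. 5.45 hours.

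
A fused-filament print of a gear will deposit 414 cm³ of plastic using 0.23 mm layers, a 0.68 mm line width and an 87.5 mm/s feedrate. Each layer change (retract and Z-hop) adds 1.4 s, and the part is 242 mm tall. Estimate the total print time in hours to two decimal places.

8.81 hours

Bead cross-section = 0.23 × 0.68 = 0.1564 mm².
Path length: 414000 mm³ / 0.1564 mm² → 2647058.8 mm.
Time extruding = 2647058.8 / 87.5, so 30252.1 s.
Layer count = ceil(242 / 0.23) = 1053.
Z-hop total = 1053 × 1.4 = 1474.2 s.
Altogether 30252.1 + 1474.2 = 31726.3 s, i.e. 8.81 hours.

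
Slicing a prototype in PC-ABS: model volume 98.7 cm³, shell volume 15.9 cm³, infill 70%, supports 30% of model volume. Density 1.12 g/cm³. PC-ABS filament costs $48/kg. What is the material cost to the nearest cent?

Volume inside the shell: 98.7 − 15.9 → 82.8 cm³.
Infill volume = 0.70 × 82.8, so 57.96 cm³.
Support = 0.30 × 98.7 = 29.61 cm³.
Total extruded = 15.9 + 57.96 + 29.61, so 103.47 cm³.
Mass = 103.47 × 1.12 = 115.8864 g.
Cost = 115.8864 g / 1000 × $48/kg = $5.56.

$5.56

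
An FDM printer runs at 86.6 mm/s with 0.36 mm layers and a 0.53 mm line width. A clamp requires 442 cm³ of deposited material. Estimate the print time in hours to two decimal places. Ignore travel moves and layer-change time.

7.43 hours

Line area: 0.36 × 0.53 → 0.1908 mm².
Total extruded path = 442000/0.1908 = 2316561.8 mm.
Time extruding = 2316561.8 / 86.6 = 26750.1 s.
Converting: 26750.1 s = 7.43 hours.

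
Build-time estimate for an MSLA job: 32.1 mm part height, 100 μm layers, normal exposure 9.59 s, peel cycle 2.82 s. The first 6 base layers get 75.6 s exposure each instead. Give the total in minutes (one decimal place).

Number of layers: 32.1 / 0.1 → 321 (rounded up).
Base layers = 6 × (75.6 + 2.82) = 470.52 s.
Remaining layers: 315 × (9.59 + 2.82) → 3909.15 s.
Total = 470.52 + 3909.15 = 4379.67 s = 73.0 minutes.

73.0 minutes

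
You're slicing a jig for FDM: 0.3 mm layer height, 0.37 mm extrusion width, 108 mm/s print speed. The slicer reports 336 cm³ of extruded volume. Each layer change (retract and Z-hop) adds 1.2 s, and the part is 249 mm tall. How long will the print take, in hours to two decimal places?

8.06 hours

Line area = 0.3 × 0.37 = 0.111 mm².
Toolpath length = 336 cm³ / 0.111 mm² = 336000 / 0.111 = 3027027 mm.
Time extruding = 3027027 / 108, so 28028 s.
Layers = ⌈249/0.3⌉ = 830.
Layer-change overhead = 830 × 1.2, so 996 s.
Total = 28028 + 996 = 29024 s = 8.06 hours.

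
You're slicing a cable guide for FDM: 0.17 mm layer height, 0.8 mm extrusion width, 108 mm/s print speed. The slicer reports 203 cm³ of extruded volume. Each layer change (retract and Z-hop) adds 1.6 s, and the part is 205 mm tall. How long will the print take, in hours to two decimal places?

4.38 hours

Line area: 0.17 × 0.8 → 0.136 mm².
Path length: 203000 mm³ / 0.136 mm² → 1492647.1 mm.
Print-move time = 1492647.1 / 108 = 13820.8 s.
Layer count = ceil(205 / 0.17) = 1206.
Layer-change overhead = 1206 × 1.6 = 1929.6 s.
Total = 13820.8 + 1929.6 = 15750.4 s = 4.38 hours.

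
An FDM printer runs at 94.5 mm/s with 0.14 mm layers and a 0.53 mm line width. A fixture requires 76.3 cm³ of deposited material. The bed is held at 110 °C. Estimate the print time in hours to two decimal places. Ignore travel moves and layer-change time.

3.02 hours

Line area = 0.14 × 0.53, so 0.0742 mm².
Total extruded path = 76300/0.0742 = 1028301.9 mm.
Print-move time = 1028301.9 / 94.5 = 10881.5 s.
That's 10881.5 s → 3.02 hours.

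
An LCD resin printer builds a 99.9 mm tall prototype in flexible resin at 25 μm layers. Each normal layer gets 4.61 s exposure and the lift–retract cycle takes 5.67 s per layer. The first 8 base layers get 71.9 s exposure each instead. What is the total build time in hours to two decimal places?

11.56 hours

Layer count = ceil(99.9 / 0.025) = 3996.
Bottom layers = 8 × (71.9 + 5.67) = 620.56 s.
Regular layers = 3988 × (4.61 + 5.67), so 40996.64 s.
Sum: 620.56 + 40996.64 = 41617.2 s → 11.56 hours.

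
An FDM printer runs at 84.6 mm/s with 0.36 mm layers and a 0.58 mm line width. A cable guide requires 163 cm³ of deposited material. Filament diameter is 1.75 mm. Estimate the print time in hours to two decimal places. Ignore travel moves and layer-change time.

2.56 hours

Extrusion cross-section = 0.36 × 0.58, so 0.2088 mm².
Total extruded path = 163000/0.2088 = 780651.3 mm.
Print-move time = 780651.3 / 84.6 = 9227.6 s.
Converting: 9227.6 s = 2.56 hours.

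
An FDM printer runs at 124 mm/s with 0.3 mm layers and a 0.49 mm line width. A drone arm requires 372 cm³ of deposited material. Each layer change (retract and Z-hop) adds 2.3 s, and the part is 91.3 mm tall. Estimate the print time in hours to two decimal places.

5.86 hours

Extrusion cross-section = 0.3 × 0.49 = 0.147 mm².
Toolpath length = 372 cm³ / 0.147 mm² = 372000 / 0.147 = 2530612.2 mm.
Extrusion time = 2530612.2 / 124, so 20408.2 s.
Layers = ⌈91.3/0.3⌉ = 305.
Layer-change overhead = 305 × 2.3, so 701.5 s.
Altogether 20408.2 + 701.5 = 21109.7 s, i.e. 5.86 hours.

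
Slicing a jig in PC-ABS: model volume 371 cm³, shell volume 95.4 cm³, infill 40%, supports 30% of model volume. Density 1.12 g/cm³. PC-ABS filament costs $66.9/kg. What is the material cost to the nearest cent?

$23.75

Volume inside the shell: 371 − 95.4 → 275.6 cm³.
Deposited infill = 0.40 × 275.6 = 110.24 cm³.
Support: 0.30 × 371 → 111.3 cm³.
Deposited volume = 95.4 + 110.24 + 111.3, so 316.94 cm³.
Mass = 316.94 × 1.12 = 354.9728 g.
At $66.9/kg: 354.9728/1000 × 66.9 = $23.75.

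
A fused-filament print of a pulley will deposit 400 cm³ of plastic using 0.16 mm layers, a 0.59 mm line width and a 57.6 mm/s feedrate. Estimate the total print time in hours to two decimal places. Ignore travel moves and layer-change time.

20.43 hours

Bead cross-section = 0.16 × 0.59, so 0.0944 mm².
Total extruded path = 400000/0.0944 = 4237288.1 mm.
Time extruding = 4237288.1 / 57.6 = 73564 s.
That's 73564 s → 20.43 hours.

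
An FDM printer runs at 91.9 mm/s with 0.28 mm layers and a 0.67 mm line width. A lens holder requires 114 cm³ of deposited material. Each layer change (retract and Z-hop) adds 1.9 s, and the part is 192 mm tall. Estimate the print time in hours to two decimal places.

2.20 hours

Bead cross-section = 0.28 × 0.67, so 0.1876 mm².
Total extruded path = 114000/0.1876 = 607675.9 mm.
Time extruding: 607675.9 / 91.9 → 6612.4 s.
Layer count = ceil(192 / 0.28) = 686.
Layer-change overhead: 686 × 1.9 → 1303.4 s.
Total = 6612.4 + 1303.4 = 7915.8 s = 2.20 hours.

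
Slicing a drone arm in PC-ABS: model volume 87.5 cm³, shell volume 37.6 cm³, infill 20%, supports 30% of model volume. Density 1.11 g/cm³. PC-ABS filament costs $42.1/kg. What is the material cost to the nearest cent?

$3.45

Volume inside the shell = 87.5 − 37.6 = 49.9 cm³.
Deposited infill = 0.20 × 49.9 = 9.98 cm³.
Support: 0.30 × 87.5 → 26.25 cm³.
Total printed volume = 37.6 + 9.98 + 26.25, so 73.83 cm³.
Mass = 73.83 × 1.11, so 81.9513 g.
At $42.1/kg: 81.9513/1000 × 42.1 = $3.45.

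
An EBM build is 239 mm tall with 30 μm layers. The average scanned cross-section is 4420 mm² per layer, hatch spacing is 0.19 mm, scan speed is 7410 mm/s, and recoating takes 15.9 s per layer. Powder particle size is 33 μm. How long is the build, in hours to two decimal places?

42.14 hours

Layer count = ceil(239 / 0.03) = 7967.
Per-layer scan distance: 4420 / 0.19 → 23263.2 mm.
Per-layer scan time = 23263.2 / 7410 = 3.1394 s.
Per-layer time = 3.1394 + 15.9 = 19.0394 s.
Build time = 7967 × 19.0394 = 151686.8998 s = 42.14 hours.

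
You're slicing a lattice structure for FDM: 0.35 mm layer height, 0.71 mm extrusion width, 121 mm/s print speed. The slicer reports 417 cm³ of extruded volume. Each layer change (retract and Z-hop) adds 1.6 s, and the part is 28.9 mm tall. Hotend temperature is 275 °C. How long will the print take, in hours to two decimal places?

3.89 hours

Extrusion cross-section = 0.35 × 0.71, so 0.2485 mm².
Path length: 417000 mm³ / 0.2485 mm² → 1678068.4 mm.
Extrusion time = 1678068.4 / 121, so 13868.3 s.
Layers = ⌈28.9/0.35⌉ = 83.
Layer-change overhead = 83 × 1.6 = 132.8 s.
Total = 13868.3 + 132.8 = 14001.1 s = 3.89 hours.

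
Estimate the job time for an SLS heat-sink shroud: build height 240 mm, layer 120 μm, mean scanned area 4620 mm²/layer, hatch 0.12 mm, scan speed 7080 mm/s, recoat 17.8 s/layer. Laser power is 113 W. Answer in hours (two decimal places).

Layer count = ceil(240 / 0.12) = 2000.
Per-layer scan distance = 4620 / 0.12, so 38500 mm.
Per-layer scan time = 38500 / 7080, so 5.4379 s.
Layer cycle: 5.4379 + 17.8 → 23.2379 s.
Build time = 2000 × 23.2379 = 46475.8 s = 12.91 hours.

12.91 hours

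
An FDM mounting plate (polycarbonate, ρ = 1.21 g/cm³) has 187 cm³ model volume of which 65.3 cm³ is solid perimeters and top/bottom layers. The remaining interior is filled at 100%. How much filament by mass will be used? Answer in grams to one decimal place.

Interior volume = 187 − 65.3 = 121.7 cm³.
Deposited infill = 1.00 × 121.7 = 121.7 cm³.
Total printed volume = 65.3 + 121.7 = 187 cm³.
Mass = 187 × 1.21, so 226.27 g.

226.3 g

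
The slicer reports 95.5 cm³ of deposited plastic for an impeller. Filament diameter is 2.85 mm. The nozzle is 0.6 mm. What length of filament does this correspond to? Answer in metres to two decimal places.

14.97 m

Cross-section of 2.85 mm filament: π·(2.85/2)² = 6.3794 mm².
Length = 95.5 cm³ / 6.3794 mm² = 95500 / 6.3794 = 14970.06 mm = 14.97 m.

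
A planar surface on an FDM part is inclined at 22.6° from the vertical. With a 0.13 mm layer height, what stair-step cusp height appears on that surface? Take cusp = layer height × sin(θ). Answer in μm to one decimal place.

h_c = t·sin θ = 0.13 × 0.3843 = 0.049959 mm (50.0 μm).

50.0 μm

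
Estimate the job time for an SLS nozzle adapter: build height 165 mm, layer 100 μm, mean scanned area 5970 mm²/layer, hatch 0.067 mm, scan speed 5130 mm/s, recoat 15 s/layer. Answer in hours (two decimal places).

Layers = ⌈165/0.1⌉ = 1650.
Hatch length per layer = 5970 / 0.067 = 89104.5 mm.
Scan time per layer: 89104.5 / 5130 → 17.3693 s.
Layer cycle = 17.3693 + 15, so 32.3693 s.
Total: 1650 × 32.3693 s = 53409.345 s → 14.84 hours.

14.84 hours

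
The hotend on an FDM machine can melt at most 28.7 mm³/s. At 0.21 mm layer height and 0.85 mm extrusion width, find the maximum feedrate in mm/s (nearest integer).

161 mm/s

Bead cross-section = 0.21 × 0.85, so 0.1785 mm².
v_max = Q/A = 28.7/0.1785 = 160.78 mm/s → 161 mm/s.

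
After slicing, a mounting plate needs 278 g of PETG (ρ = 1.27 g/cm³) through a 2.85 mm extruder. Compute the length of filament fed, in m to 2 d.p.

Extruded volume: 278/1.27 = 218.8976 cm³ (218897.6 mm³).
Filament cross-section = π × (2.85/2)² = 6.3794 mm².
Length = 218897.6 / 6.3794 = 34313.2 mm = 34.31 m.

34.31 m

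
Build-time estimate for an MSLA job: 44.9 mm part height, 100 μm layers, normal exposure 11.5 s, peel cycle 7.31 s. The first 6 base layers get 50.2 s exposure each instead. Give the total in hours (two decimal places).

Layers = ⌈44.9/0.1⌉ = 449.
Bottom layers = 6 × (50.2 + 7.31), so 345.06 s.
Normal layers: 443 × (11.5 + 7.31) → 8332.83 s.
Sum: 345.06 + 8332.83 = 8677.89 s → 2.41 hours.

2.41 hours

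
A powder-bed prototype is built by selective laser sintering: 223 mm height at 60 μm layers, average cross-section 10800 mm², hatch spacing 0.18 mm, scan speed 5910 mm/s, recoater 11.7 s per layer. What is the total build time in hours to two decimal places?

Layer count = ceil(223 / 0.06) = 3717.
Per-layer scan distance = 10800 / 0.18, so 60000 mm.
Scan time per layer: 60000 / 5910 → 10.1523 s.
Layer cycle: 10.1523 + 11.7 → 21.8523 s.
3717 layers × 21.8523 s/layer = 81224.9991 s, i.e. 22.56 hours.

22.56 hours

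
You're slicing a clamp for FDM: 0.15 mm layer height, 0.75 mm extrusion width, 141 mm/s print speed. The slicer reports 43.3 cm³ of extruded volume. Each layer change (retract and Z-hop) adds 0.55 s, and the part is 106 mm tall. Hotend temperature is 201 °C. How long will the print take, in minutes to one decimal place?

52.0 minutes

Line area = 0.15 × 0.75 = 0.1125 mm².
Path length: 43300 mm³ / 0.1125 mm² → 384888.9 mm.
Time extruding = 384888.9 / 141 = 2729.7 s.
Layer count = ceil(106 / 0.15) = 707.
Non-print overhead = 707 × 0.55 = 388.85 s.
Total = 2729.7 + 388.85 = 3118.55 s = 52.0 minutes.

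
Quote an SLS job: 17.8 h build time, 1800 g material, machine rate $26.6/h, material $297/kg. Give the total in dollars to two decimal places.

$1008.08

Machine-time cost = 26.6 × 17.8 = $473.48.
Feedstock cost: 297 × 1800/1000 → $534.60.
Total = 473.48 + 534.60 = $1008.08.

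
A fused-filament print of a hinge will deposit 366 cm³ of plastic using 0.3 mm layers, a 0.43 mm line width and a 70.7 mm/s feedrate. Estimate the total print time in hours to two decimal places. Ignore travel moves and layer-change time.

11.15 hours

Bead cross-section = 0.3 × 0.43 = 0.129 mm².
Total extruded path = 366000/0.129 = 2837209.3 mm.
Extrusion time = 2837209.3 / 70.7, so 40130.3 s.
In the requested units: 40130.3 s = 11.15 hours.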